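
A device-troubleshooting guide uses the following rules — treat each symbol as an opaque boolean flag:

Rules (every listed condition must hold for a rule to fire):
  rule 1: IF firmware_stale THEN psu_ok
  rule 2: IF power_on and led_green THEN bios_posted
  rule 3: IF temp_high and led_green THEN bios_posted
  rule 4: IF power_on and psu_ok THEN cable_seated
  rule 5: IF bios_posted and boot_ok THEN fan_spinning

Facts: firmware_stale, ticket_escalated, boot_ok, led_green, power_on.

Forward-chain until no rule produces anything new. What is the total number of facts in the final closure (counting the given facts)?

Round 1: rule 1 [IF firmware_stale THEN psu_ok]; rule 2 [IF power_on and led_green THEN bios_posted]. Adds psu_ok, bios_posted.
Round 2: rule 4 [IF power_on and psu_ok THEN cable_seated]; rule 5 [IF bios_posted and boot_ok THEN fan_spinning]. Adds cable_seated, fan_spinning.
Closure: {bios_posted, boot_ok, cable_seated, fan_spinning, firmware_stale, led_green, power_on, psu_ok, ticket_escalated} — 9 facts.

9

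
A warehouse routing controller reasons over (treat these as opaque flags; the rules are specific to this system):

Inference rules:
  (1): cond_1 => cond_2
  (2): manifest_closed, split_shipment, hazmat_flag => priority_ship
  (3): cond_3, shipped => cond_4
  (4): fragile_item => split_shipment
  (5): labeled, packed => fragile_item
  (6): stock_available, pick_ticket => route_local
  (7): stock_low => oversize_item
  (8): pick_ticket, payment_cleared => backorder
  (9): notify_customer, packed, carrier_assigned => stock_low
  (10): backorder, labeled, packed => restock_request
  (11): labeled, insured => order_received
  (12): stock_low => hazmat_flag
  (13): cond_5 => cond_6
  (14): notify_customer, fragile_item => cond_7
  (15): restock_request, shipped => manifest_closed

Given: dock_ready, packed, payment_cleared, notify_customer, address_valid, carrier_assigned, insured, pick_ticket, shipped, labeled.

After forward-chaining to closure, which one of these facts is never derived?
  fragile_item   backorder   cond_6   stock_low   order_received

cond_6

Round 1 fires (5), (8), (9), (11), giving fragile_item, backorder, stock_low, order_received.
Round 2 fires (4), (7), (10), (12), (14), giving split_shipment, oversize_item, restock_request, hazmat_flag, cond_7.
Round 3 fires (15), giving manifest_closed.
Round 4 fires (2), giving priority_ship.
Derived: backorder (round 1), stock_low (round 1), fragile_item (round 1), order_received (round 1). cond_6 never appears in any round.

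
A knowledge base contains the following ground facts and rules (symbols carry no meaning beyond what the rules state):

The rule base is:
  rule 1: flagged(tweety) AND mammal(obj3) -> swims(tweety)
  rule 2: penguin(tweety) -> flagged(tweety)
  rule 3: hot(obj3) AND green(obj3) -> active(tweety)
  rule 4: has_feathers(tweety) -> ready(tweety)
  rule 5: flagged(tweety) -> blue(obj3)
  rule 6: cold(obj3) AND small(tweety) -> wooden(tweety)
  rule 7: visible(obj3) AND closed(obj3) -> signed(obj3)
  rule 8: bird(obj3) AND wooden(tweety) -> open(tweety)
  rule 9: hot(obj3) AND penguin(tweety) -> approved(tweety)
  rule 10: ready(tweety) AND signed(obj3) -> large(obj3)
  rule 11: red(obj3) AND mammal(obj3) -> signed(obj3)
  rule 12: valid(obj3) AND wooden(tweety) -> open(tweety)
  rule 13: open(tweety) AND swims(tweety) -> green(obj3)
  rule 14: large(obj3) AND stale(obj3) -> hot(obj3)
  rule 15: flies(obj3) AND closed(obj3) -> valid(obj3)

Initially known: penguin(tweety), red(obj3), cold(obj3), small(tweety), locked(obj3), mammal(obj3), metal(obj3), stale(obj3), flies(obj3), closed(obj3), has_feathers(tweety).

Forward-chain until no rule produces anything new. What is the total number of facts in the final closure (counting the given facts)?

Round 1: rule 2 [penguin(tweety) -> flagged(tweety)]; rule 4 [has_feathers(tweety) -> ready(tweety)]; rule 6 [cold(obj3) AND small(tweety) -> wooden(tweety)]; rule 11 [red(obj3) AND mammal(obj3) -> signed(obj3)]; rule 15 [flies(obj3) AND closed(obj3) -> valid(obj3)]. Adds flagged(tweety), ready(tweety), wooden(tweety), signed(obj3), valid(obj3).
Round 2: rule 1 [flagged(tweety) AND mammal(obj3) -> swims(tweety)]; rule 5 [flagged(tweety) -> blue(obj3)]; rule 10 [ready(tweety) AND signed(obj3) -> large(obj3)]; rule 12 [valid(obj3) AND wooden(tweety) -> open(tweety)]. Adds swims(tweety), blue(obj3), large(obj3), open(tweety).
Round 3: rule 13 [open(tweety) AND swims(tweety) -> green(obj3)]; rule 14 [large(obj3) AND stale(obj3) -> hot(obj3)]. Adds green(obj3), hot(obj3).
Round 4: rule 3 [hot(obj3) AND green(obj3) -> active(tweety)]; rule 9 [hot(obj3) AND penguin(tweety) -> approved(tweety)]. Adds active(tweety), approved(tweety).
Closure: {active(tweety), approved(tweety), blue(obj3), closed(obj3), cold(obj3), flagged(tweety), flies(obj3), green(obj3), has_feathers(tweety), hot(obj3), large(obj3), locked(obj3), mammal(obj3), metal(obj3), open(tweety), penguin(tweety), ready(tweety), red(obj3), signed(obj3), small(tweety), stale(obj3), swims(tweety), valid(obj3), wooden(tweety)} — 24 facts.

24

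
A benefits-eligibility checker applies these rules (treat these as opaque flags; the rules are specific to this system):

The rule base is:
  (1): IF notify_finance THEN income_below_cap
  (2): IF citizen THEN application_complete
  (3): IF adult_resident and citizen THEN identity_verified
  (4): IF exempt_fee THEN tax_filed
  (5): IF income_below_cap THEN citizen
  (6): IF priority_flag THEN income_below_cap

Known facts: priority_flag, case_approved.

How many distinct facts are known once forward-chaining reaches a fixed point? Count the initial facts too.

5

Round 1 fires (6), giving income_below_cap.
Round 2 fires (5), giving citizen.
Round 3 fires (2), giving application_complete.
Closure: {application_complete, case_approved, citizen, income_below_cap, priority_flag} — 5 facts.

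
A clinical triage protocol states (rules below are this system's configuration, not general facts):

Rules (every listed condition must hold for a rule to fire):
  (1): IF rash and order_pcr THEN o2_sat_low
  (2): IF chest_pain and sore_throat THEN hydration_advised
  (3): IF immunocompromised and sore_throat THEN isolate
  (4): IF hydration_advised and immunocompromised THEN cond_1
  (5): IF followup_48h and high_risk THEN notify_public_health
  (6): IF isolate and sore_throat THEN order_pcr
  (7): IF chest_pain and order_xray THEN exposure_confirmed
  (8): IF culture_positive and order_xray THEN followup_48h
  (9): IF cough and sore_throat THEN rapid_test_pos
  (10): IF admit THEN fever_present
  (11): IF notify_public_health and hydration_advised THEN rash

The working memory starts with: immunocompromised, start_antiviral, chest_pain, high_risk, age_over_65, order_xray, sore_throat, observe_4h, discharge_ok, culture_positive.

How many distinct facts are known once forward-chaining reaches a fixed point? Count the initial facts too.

19

[1] (2) [IF chest_pain and sore_throat THEN hydration_advised]; (3) [IF immunocompromised and sore_throat THEN isolate]; (7) [IF chest_pain and order_xray THEN exposure_confirmed]; (8) [IF culture_positive and order_xray THEN followup_48h]. ⇒ new: hydration_advised, isolate, exposure_confirmed, followup_48h.
[2] (4) [IF hydration_advised and immunocompromised THEN cond_1]; (5) [IF followup_48h and high_risk THEN notify_public_health]; (6) [IF isolate and sore_throat THEN order_pcr]. ⇒ new: cond_1, notify_public_health, order_pcr.
[3] (11) [IF notify_public_health and hydration_advised THEN rash]. ⇒ new: rash.
[4] (1) [IF rash and order_pcr THEN o2_sat_low]. ⇒ new: o2_sat_low.
Closure: {age_over_65, chest_pain, cond_1, culture_positive, discharge_ok, exposure_confirmed, followup_48h, high_risk, hydration_advised, immunocompromised, isolate, notify_public_health, o2_sat_low, observe_4h, order_pcr, order_xray, rash, sore_throat, start_antiviral} — 19 facts.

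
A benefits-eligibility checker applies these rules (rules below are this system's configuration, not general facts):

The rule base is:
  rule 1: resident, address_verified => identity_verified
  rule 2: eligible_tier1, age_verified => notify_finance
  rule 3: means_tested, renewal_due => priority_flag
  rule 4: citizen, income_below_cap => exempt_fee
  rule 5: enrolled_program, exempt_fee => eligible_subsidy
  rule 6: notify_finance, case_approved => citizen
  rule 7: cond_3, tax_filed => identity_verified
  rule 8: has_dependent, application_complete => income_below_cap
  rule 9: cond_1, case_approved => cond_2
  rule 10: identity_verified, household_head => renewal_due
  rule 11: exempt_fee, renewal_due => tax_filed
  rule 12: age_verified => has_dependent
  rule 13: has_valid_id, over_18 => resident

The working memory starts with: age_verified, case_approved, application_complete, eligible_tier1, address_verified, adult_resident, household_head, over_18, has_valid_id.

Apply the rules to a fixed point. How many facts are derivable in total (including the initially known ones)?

[1] rule 2 [eligible_tier1, age_verified => notify_finance]; rule 12 [age_verified => has_dependent]; rule 13 [has_valid_id, over_18 => resident]. ⇒ new: notify_finance, has_dependent, resident.
[2] rule 1 [resident, address_verified => identity_verified]; rule 6 [notify_finance, case_approved => citizen]; rule 8 [has_dependent, application_complete => income_below_cap]. ⇒ new: identity_verified, citizen, income_below_cap.
[3] rule 4 [citizen, income_below_cap => exempt_fee]; rule 10 [identity_verified, household_head => renewal_due]. ⇒ new: exempt_fee, renewal_due.
[4] rule 11 [exempt_fee, renewal_due => tax_filed]. ⇒ new: tax_filed.
Closure: {address_verified, adult_resident, age_verified, application_complete, case_approved, citizen, eligible_tier1, exempt_fee, has_dependent, has_valid_id, household_head, identity_verified, income_below_cap, notify_finance, over_18, renewal_due, resident, tax_filed} — 18 facts.

18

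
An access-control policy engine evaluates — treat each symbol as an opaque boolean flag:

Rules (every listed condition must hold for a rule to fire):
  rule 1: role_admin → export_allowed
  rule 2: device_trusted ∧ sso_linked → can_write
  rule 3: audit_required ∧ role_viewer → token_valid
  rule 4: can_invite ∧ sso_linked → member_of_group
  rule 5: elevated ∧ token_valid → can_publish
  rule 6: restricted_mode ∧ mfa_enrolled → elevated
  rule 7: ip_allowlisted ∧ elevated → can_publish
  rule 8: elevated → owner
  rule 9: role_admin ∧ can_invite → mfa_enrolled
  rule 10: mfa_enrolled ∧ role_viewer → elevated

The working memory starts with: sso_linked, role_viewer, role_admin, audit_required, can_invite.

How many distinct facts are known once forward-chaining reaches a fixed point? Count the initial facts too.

12

Round 1: rule 1 [role_admin → export_allowed]; rule 3 [audit_required ∧ role_viewer → token_valid]; rule 4 [can_invite ∧ sso_linked → member_of_group]; rule 9 [role_admin ∧ can_invite → mfa_enrolled]. Adds export_allowed, token_valid, member_of_group, mfa_enrolled.
Round 2: rule 10 [mfa_enrolled ∧ role_viewer → elevated]. Adds elevated.
Round 3: rule 5 [elevated ∧ token_valid → can_publish]; rule 8 [elevated → owner]. Adds can_publish, owner.
Closure: {audit_required, can_invite, can_publish, elevated, export_allowed, member_of_group, mfa_enrolled, owner, role_admin, role_viewer, sso_linked, token_valid} — 12 facts.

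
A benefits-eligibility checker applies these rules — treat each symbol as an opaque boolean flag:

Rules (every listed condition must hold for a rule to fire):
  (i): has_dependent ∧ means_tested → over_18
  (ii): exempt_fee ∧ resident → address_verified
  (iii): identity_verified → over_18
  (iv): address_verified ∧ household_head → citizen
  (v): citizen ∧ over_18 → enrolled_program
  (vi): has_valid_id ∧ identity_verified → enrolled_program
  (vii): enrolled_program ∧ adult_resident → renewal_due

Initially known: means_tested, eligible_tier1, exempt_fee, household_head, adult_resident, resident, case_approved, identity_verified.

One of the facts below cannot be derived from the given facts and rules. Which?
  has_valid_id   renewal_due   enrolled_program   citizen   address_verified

Round 1 fires (ii), (iii), giving address_verified, over_18.
Round 2 fires (iv), giving citizen.
Round 3 fires (v), giving enrolled_program.
Round 4 fires (vii), giving renewal_due.
Derived: address_verified (round 1), citizen (round 2), renewal_due (round 4), enrolled_program (round 3). has_valid_id never appears in any round.

has_valid_id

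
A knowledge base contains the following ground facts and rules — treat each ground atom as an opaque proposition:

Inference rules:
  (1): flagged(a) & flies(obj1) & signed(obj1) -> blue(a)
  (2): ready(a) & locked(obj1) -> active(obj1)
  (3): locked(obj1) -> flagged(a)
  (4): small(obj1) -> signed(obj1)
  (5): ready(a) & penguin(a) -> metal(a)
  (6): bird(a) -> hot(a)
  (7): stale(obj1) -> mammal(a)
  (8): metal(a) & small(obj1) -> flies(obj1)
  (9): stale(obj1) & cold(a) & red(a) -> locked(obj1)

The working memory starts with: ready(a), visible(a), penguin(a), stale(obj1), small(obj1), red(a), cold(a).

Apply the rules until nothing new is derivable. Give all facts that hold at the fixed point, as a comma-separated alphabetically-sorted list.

active(obj1), blue(a), cold(a), flagged(a), flies(obj1), locked(obj1), mammal(a), metal(a), penguin(a), ready(a), red(a), signed(obj1), small(obj1), stale(obj1), visible(a)

Round 1 — (4), (5), (7), (9), derive signed(obj1), metal(a), mammal(a), locked(obj1).
Round 2 — (2), (3), (8), derive active(obj1), flagged(a), flies(obj1).
Round 3 — (1), derive blue(a).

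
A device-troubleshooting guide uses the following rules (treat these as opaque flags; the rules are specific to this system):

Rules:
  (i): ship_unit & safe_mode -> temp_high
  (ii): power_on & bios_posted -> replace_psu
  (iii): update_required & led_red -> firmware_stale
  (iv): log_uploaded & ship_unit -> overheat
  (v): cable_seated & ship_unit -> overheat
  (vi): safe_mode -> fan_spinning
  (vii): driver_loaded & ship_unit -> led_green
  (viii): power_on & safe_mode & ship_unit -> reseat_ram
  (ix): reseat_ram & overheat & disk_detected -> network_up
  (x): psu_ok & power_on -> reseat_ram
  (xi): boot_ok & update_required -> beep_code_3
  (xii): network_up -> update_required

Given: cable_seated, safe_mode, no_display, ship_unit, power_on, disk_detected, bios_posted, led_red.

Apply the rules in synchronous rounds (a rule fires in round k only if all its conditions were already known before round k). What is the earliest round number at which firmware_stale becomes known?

Round 1 fires (i), (ii), (v), (vi), (viii), giving temp_high, replace_psu, overheat, fan_spinning, reseat_ram.
Round 2 fires (ix), giving network_up.
Round 3 fires (xii), giving update_required.
Round 4 fires (iii), giving firmware_stale.
firmware_stale first appears in round 4.

4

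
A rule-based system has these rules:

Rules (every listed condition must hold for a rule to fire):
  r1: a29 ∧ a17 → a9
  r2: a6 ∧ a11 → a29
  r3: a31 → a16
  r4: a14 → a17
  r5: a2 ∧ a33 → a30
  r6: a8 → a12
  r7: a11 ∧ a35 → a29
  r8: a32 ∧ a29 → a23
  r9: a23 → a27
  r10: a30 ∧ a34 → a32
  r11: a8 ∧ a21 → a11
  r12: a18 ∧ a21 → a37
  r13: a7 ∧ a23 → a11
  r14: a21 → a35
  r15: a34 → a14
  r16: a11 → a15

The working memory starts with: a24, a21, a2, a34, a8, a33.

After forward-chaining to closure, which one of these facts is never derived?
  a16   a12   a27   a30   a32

Round 1: r5 [a2 ∧ a33 → a30]; r6 [a8 → a12]; r11 [a8 ∧ a21 → a11]; r14 [a21 → a35]; r15 [a34 → a14]. Adds a30, a12, a11, a35, a14.
Round 2: r4 [a14 → a17]; r7 [a11 ∧ a35 → a29]; r10 [a30 ∧ a34 → a32]; r16 [a11 → a15]. Adds a17, a29, a32, a15.
Round 3: r1 [a29 ∧ a17 → a9]; r8 [a32 ∧ a29 → a23]. Adds a9, a23.
Round 4: r9 [a23 → a27]. Adds a27.
Derived: a30 (round 1), a32 (round 2), a27 (round 4), a12 (round 1). a16 never appears in any round.

a16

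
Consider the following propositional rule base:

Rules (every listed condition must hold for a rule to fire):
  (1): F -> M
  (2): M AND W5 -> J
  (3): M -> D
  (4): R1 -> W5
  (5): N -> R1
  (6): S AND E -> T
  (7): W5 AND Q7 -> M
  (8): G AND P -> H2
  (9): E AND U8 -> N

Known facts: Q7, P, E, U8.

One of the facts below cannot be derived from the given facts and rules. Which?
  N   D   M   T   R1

T

Round 1: (9) [E AND U8 -> N]. New: N.
Round 2: (5) [N -> R1]. New: R1.
Round 3: (4) [R1 -> W5]. New: W5.
Round 4: (7) [W5 AND Q7 -> M]. New: M.
Round 5: (2) [M AND W5 -> J]; (3) [M -> D]. New: J, D.
Derived: M (round 4), N (round 1), D (round 5), R1 (round 2). T never appears in any round.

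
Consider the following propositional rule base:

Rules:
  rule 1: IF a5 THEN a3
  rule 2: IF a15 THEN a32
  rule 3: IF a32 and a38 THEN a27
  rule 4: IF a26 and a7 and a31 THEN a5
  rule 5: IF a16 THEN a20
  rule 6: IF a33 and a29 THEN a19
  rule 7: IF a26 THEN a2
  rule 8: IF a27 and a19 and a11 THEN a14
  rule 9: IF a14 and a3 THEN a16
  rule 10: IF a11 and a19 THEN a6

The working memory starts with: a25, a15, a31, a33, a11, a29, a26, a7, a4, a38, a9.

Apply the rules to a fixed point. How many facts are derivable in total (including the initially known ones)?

21

Round 1 fires rule 2, rule 4, rule 6, rule 7, giving a32, a5, a19, a2.
Round 2 fires rule 1, rule 3, rule 10, giving a3, a27, a6.
Round 3 fires rule 8, giving a14.
Round 4 fires rule 9, giving a16.
Round 5 fires rule 5, giving a20.
Closure: {a11, a14, a15, a16, a19, a2, a20, a25, a26, a27, a29, a3, a31, a32, a33, a38, a4, a5, a6, a7, a9} — 21 facts.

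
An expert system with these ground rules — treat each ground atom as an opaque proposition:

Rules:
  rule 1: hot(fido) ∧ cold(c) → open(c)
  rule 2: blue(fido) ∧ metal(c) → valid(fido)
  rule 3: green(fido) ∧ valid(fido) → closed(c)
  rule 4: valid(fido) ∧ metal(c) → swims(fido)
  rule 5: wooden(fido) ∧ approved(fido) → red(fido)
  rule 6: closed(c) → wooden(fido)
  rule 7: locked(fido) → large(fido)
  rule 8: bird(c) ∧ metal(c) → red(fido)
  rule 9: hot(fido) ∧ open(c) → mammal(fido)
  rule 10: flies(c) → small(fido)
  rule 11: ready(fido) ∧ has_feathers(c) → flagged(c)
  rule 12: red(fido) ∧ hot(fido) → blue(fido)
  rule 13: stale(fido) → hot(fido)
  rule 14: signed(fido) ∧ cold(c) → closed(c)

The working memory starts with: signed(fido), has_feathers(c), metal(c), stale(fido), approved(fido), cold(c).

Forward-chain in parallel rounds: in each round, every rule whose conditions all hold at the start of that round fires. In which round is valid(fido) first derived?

[1] rule 13 [stale(fido) → hot(fido)]; rule 14 [signed(fido) ∧ cold(c) → closed(c)]. ⇒ new: hot(fido), closed(c).
[2] rule 1 [hot(fido) ∧ cold(c) → open(c)]; rule 6 [closed(c) → wooden(fido)]. ⇒ new: open(c), wooden(fido).
[3] rule 5 [wooden(fido) ∧ approved(fido) → red(fido)]; rule 9 [hot(fido) ∧ open(c) → mammal(fido)]. ⇒ new: red(fido), mammal(fido).
[4] rule 12 [red(fido) ∧ hot(fido) → blue(fido)]. ⇒ new: blue(fido).
[5] rule 2 [blue(fido) ∧ metal(c) → valid(fido)]. ⇒ new: valid(fido).
valid(fido) first appears in round 5.

5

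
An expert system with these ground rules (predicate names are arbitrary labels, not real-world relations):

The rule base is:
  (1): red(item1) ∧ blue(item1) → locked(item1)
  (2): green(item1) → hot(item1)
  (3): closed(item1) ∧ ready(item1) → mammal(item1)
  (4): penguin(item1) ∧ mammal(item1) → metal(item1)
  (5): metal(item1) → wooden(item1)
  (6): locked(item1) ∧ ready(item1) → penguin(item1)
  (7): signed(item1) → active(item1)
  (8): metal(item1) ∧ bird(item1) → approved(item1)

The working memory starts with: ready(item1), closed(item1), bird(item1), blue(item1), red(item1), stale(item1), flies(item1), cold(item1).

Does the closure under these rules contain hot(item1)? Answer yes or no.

no

Round 1 — (1), (3), derive locked(item1), mammal(item1).
Round 2 — (6), derive penguin(item1).
Round 3 — (4), derive metal(item1).
Round 4 — (5), (8), derive wooden(item1), approved(item1).
Fixed point reached. hot(item1) is concluded only by (2); (2) needs green(item1) (never derived).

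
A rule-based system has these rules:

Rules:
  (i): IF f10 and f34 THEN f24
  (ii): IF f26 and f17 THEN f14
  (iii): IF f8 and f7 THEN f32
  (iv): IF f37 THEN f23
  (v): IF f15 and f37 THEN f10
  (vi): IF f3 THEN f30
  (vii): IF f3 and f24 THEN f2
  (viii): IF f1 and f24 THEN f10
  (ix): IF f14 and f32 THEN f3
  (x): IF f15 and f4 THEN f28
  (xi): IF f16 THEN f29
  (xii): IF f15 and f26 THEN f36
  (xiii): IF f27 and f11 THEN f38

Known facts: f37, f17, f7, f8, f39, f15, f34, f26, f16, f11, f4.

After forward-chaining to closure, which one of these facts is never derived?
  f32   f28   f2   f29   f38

f38

Round 1 fires (ii), (iii), (iv), (v), (x), (xi), (xii), giving f14, f32, f23, f10, f28, f29, f36.
Round 2 fires (i), (ix), giving f24, f3.
Round 3 fires (vi), (vii), giving f30, f2.
Derived: f28 (round 1), f2 (round 3), f29 (round 1), f32 (round 1). f38 never appears in any round.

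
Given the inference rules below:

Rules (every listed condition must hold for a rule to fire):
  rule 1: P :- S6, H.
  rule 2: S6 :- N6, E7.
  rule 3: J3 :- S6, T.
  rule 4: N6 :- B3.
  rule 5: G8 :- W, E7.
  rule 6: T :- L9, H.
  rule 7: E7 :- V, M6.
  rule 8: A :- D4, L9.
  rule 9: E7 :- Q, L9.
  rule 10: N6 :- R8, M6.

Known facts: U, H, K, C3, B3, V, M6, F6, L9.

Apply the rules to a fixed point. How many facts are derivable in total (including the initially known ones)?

15

Round 1: rule 4 [N6 :- B3.]; rule 6 [T :- L9, H.]; rule 7 [E7 :- V, M6.]. Adds N6, T, E7.
Round 2: rule 2 [S6 :- N6, E7.]. Adds S6.
Round 3: rule 1 [P :- S6, H.]; rule 3 [J3 :- S6, T.]. Adds P, J3.
Closure: {B3, C3, E7, F6, H, J3, K, L9, M6, N6, P, S6, T, U, V} — 15 facts.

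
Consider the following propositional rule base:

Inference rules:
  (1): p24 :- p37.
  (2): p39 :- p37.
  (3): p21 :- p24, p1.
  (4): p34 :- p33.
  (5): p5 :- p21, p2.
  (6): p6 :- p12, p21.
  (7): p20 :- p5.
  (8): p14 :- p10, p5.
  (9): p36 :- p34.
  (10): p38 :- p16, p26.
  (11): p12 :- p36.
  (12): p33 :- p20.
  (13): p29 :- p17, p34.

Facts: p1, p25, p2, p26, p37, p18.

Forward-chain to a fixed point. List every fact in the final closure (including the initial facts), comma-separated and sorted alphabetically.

p1, p12, p18, p2, p20, p21, p24, p25, p26, p33, p34, p36, p37, p39, p5, p6

Round 1 fires (1), (2), giving p24, p39.
Round 2 fires (3), giving p21.
Round 3 fires (5), giving p5.
Round 4 fires (7), giving p20.
Round 5 fires (12), giving p33.
Round 6 fires (4), giving p34.
Round 7 fires (9), giving p36.
Round 8 fires (11), giving p12.
Round 9 fires (6), giving p6.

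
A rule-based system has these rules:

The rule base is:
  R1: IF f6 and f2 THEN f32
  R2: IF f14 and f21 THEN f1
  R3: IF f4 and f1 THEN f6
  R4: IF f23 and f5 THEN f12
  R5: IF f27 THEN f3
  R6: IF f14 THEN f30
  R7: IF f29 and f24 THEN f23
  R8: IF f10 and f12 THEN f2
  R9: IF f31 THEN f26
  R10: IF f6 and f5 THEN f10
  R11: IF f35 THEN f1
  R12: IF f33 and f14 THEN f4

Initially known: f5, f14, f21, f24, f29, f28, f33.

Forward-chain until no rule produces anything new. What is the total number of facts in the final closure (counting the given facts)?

16

Round 1: R2 [IF f14 and f21 THEN f1]; R6 [IF f14 THEN f30]; R7 [IF f29 and f24 THEN f23]; R12 [IF f33 and f14 THEN f4]. Adds f1, f30, f23, f4.
Round 2: R3 [IF f4 and f1 THEN f6]; R4 [IF f23 and f5 THEN f12]. Adds f6, f12.
Round 3: R10 [IF f6 and f5 THEN f10]. Adds f10.
Round 4: R8 [IF f10 and f12 THEN f2]. Adds f2.
Round 5: R1 [IF f6 and f2 THEN f32]. Adds f32.
Closure: {f1, f10, f12, f14, f2, f21, f23, f24, f28, f29, f30, f32, f33, f4, f5, f6} — 16 facts.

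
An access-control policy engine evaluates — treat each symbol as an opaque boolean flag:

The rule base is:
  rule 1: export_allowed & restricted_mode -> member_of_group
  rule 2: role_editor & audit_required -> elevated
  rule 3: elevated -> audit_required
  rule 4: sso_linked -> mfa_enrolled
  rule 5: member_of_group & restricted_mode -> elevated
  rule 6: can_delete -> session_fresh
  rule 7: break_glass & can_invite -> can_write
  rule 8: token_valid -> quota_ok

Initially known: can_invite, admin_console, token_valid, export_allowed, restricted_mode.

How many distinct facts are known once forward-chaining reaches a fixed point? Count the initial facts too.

9

Round 1 fires rule 1, rule 8, giving member_of_group, quota_ok.
Round 2 fires rule 5, giving elevated.
Round 3 fires rule 3, giving audit_required.
Closure: {admin_console, audit_required, can_invite, elevated, export_allowed, member_of_group, quota_ok, restricted_mode, token_valid} — 9 facts.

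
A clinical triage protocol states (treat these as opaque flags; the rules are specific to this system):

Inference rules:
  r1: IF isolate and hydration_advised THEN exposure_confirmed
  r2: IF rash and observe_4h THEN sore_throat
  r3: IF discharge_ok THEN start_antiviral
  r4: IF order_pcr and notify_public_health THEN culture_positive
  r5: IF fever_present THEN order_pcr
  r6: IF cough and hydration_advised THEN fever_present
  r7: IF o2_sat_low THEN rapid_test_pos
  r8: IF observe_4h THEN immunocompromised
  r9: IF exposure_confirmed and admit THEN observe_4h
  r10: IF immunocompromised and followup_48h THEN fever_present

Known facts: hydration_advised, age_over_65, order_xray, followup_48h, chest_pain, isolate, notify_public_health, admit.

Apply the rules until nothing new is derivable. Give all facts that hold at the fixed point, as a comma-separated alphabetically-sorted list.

[1] r1 [IF isolate and hydration_advised THEN exposure_confirmed]. ⇒ new: exposure_confirmed.
[2] r9 [IF exposure_confirmed and admit THEN observe_4h]. ⇒ new: observe_4h.
[3] r8 [IF observe_4h THEN immunocompromised]. ⇒ new: immunocompromised.
[4] r10 [IF immunocompromised and followup_48h THEN fever_present]. ⇒ new: fever_present.
[5] r5 [IF fever_present THEN order_pcr]. ⇒ new: order_pcr.
[6] r4 [IF order_pcr and notify_public_health THEN culture_positive]. ⇒ new: culture_positive.

admit, age_over_65, chest_pain, culture_positive, exposure_confirmed, fever_present, followup_48h, hydration_advised, immunocompromised, isolate, notify_public_health, observe_4h, order_pcr, order_xray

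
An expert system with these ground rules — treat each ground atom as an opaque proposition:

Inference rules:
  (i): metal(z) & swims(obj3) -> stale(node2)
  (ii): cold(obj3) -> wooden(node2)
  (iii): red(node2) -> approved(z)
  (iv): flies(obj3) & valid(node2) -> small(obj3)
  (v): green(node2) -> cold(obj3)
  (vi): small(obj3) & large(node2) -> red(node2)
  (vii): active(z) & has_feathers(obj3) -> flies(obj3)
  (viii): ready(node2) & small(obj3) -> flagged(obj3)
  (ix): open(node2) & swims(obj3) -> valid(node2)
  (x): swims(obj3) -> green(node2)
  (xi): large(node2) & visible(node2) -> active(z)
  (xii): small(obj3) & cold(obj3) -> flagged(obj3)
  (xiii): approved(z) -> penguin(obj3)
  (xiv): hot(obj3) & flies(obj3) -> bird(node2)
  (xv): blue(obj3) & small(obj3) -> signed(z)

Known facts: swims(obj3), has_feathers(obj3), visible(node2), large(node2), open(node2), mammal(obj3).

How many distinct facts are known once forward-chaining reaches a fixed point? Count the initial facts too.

17

Round 1: (ix) [open(node2) & swims(obj3) -> valid(node2)]; (x) [swims(obj3) -> green(node2)]; (xi) [large(node2) & visible(node2) -> active(z)]. New: valid(node2), green(node2), active(z).
Round 2: (v) [green(node2) -> cold(obj3)]; (vii) [active(z) & has_feathers(obj3) -> flies(obj3)]. New: cold(obj3), flies(obj3).
Round 3: (ii) [cold(obj3) -> wooden(node2)]; (iv) [flies(obj3) & valid(node2) -> small(obj3)]. New: wooden(node2), small(obj3).
Round 4: (vi) [small(obj3) & large(node2) -> red(node2)]; (xii) [small(obj3) & cold(obj3) -> flagged(obj3)]. New: red(node2), flagged(obj3).
Round 5: (iii) [red(node2) -> approved(z)]. New: approved(z).
Round 6: (xiii) [approved(z) -> penguin(obj3)]. New: penguin(obj3).
Closure: {active(z), approved(z), cold(obj3), flagged(obj3), flies(obj3), green(node2), has_feathers(obj3), large(node2), mammal(obj3), open(node2), penguin(obj3), red(node2), small(obj3), swims(obj3), valid(node2), visible(node2), wooden(node2)} — 17 facts.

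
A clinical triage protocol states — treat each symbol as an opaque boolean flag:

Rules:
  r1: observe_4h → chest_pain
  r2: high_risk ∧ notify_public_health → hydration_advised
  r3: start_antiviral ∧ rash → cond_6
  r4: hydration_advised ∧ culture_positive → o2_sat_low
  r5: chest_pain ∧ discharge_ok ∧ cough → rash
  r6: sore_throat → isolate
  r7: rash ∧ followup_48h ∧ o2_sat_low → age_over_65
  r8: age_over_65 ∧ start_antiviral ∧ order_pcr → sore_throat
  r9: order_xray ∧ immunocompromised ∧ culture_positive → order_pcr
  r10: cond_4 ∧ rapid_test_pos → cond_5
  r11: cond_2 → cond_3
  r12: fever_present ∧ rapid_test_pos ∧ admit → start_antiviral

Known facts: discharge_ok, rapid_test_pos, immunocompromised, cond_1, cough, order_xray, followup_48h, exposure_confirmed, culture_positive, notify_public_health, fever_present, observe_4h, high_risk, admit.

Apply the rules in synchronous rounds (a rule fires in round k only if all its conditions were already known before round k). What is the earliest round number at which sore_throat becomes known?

4

Round 1: r1 [observe_4h → chest_pain]; r2 [high_risk ∧ notify_public_health → hydration_advised]; r9 [order_xray ∧ immunocompromised ∧ culture_positive → order_pcr]; r12 [fever_present ∧ rapid_test_pos ∧ admit → start_antiviral]. New: chest_pain, hydration_advised, order_pcr, start_antiviral.
Round 2: r4 [hydration_advised ∧ culture_positive → o2_sat_low]; r5 [chest_pain ∧ discharge_ok ∧ cough → rash]. New: o2_sat_low, rash.
Round 3: r3 [start_antiviral ∧ rash → cond_6]; r7 [rash ∧ followup_48h ∧ o2_sat_low → age_over_65]. New: cond_6, age_over_65.
Round 4: r8 [age_over_65 ∧ start_antiviral ∧ order_pcr → sore_throat]. New: sore_throat.
sore_throat first appears in round 4.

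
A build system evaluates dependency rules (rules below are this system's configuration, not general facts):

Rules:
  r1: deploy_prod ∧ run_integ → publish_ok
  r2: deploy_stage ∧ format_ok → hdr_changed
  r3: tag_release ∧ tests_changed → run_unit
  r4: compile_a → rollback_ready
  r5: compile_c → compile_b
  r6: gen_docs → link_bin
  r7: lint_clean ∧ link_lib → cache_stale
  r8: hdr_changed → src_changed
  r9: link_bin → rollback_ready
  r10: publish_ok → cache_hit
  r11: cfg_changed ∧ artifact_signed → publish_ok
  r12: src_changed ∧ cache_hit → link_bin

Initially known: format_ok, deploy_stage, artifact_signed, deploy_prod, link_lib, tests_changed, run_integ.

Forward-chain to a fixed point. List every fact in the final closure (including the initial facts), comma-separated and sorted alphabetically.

artifact_signed, cache_hit, deploy_prod, deploy_stage, format_ok, hdr_changed, link_bin, link_lib, publish_ok, rollback_ready, run_integ, src_changed, tests_changed

Round 1 fires r1, r2, giving publish_ok, hdr_changed.
Round 2 fires r8, r10, giving src_changed, cache_hit.
Round 3 fires r12, giving link_bin.
Round 4 fires r9, giving rollback_ready.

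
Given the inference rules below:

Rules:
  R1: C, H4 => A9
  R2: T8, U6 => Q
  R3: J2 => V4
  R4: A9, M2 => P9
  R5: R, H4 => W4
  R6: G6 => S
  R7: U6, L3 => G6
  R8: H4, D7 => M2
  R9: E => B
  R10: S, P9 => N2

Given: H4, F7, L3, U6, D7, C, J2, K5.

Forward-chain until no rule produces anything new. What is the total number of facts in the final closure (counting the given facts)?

Round 1: R1 [C, H4 => A9]; R3 [J2 => V4]; R7 [U6, L3 => G6]; R8 [H4, D7 => M2]. Adds A9, V4, G6, M2.
Round 2: R4 [A9, M2 => P9]; R6 [G6 => S]. Adds P9, S.
Round 3: R10 [S, P9 => N2]. Adds N2.
Closure: {A9, C, D7, F7, G6, H4, J2, K5, L3, M2, N2, P9, S, U6, V4} — 15 facts.

15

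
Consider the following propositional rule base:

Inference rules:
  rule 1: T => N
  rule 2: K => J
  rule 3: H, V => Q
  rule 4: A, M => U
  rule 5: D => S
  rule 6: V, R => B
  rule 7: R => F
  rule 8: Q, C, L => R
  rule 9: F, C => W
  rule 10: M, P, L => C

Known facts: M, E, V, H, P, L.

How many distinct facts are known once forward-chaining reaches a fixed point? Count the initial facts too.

12

Round 1 — rule 3, rule 10, derive Q, C.
Round 2 — rule 8, derive R.
Round 3 — rule 6, rule 7, derive B, F.
Round 4 — rule 9, derive W.
Closure: {B, C, E, F, H, L, M, P, Q, R, V, W} — 12 facts.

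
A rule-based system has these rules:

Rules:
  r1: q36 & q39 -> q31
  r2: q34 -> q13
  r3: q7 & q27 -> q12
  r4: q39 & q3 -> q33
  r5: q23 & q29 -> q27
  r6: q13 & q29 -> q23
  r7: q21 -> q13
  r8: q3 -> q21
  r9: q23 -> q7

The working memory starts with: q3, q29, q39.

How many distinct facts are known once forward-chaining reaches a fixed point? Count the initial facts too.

Round 1: r4 [q39 & q3 -> q33]; r8 [q3 -> q21]. Adds q33, q21.
Round 2: r7 [q21 -> q13]. Adds q13.
Round 3: r6 [q13 & q29 -> q23]. Adds q23.
Round 4: r5 [q23 & q29 -> q27]; r9 [q23 -> q7]. Adds q27, q7.
Round 5: r3 [q7 & q27 -> q12]. Adds q12.
Closure: {q12, q13, q21, q23, q27, q29, q3, q33, q39, q7} — 10 facts.

10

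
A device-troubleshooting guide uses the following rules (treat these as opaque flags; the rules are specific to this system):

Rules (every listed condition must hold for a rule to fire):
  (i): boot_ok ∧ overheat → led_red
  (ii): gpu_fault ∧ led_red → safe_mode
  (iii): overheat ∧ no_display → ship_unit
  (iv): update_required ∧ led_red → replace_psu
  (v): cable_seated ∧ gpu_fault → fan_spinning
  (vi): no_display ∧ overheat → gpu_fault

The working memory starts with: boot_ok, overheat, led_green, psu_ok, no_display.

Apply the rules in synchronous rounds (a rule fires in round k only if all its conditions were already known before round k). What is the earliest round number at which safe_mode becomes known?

2

Round 1: (i) [boot_ok ∧ overheat → led_red]; (iii) [overheat ∧ no_display → ship_unit]; (vi) [no_display ∧ overheat → gpu_fault]. Adds led_red, ship_unit, gpu_fault.
Round 2: (ii) [gpu_fault ∧ led_red → safe_mode]. Adds safe_mode.
safe_mode first appears in round 2.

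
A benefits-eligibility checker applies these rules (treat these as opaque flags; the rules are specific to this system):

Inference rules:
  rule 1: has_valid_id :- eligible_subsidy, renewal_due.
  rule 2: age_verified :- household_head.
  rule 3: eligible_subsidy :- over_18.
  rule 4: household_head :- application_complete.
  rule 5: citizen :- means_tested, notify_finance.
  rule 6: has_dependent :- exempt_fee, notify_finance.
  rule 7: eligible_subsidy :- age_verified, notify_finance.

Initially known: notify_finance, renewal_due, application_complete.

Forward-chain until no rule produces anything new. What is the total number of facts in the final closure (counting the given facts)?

Round 1 fires rule 4, giving household_head.
Round 2 fires rule 2, giving age_verified.
Round 3 fires rule 7, giving eligible_subsidy.
Round 4 fires rule 1, giving has_valid_id.
Closure: {age_verified, application_complete, eligible_subsidy, has_valid_id, household_head, notify_finance, renewal_due} — 7 facts.

7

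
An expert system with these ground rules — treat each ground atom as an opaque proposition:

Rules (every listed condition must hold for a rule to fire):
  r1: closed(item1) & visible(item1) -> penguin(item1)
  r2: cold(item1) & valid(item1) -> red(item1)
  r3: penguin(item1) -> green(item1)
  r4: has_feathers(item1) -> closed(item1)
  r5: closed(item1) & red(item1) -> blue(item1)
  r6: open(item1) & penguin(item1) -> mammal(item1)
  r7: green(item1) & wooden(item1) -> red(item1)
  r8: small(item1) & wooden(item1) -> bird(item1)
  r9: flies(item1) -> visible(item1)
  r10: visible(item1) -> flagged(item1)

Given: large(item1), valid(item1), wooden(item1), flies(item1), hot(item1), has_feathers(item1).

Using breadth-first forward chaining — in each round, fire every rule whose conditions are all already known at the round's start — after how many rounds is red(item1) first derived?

[1] r4 [has_feathers(item1) -> closed(item1)]; r9 [flies(item1) -> visible(item1)]. ⇒ new: closed(item1), visible(item1).
[2] r1 [closed(item1) & visible(item1) -> penguin(item1)]; r10 [visible(item1) -> flagged(item1)]. ⇒ new: penguin(item1), flagged(item1).
[3] r3 [penguin(item1) -> green(item1)]. ⇒ new: green(item1).
[4] r7 [green(item1) & wooden(item1) -> red(item1)]. ⇒ new: red(item1).
red(item1) first appears in round 4.

4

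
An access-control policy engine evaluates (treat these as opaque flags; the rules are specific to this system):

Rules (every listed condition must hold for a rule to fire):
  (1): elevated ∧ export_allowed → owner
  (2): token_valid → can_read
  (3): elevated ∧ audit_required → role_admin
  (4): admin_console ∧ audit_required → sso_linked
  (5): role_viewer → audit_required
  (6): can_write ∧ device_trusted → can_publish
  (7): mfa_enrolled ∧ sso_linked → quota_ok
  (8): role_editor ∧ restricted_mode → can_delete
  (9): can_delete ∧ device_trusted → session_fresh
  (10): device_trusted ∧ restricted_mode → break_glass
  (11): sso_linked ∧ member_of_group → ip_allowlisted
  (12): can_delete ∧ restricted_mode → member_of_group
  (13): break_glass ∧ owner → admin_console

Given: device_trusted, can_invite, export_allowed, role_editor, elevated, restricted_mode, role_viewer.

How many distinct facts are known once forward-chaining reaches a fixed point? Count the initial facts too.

[1] (1) [elevated ∧ export_allowed → owner]; (5) [role_viewer → audit_required]; (8) [role_editor ∧ restricted_mode → can_delete]; (10) [device_trusted ∧ restricted_mode → break_glass]. ⇒ new: owner, audit_required, can_delete, break_glass.
[2] (3) [elevated ∧ audit_required → role_admin]; (9) [can_delete ∧ device_trusted → session_fresh]; (12) [can_delete ∧ restricted_mode → member_of_group]; (13) [break_glass ∧ owner → admin_console]. ⇒ new: role_admin, session_fresh, member_of_group, admin_console.
[3] (4) [admin_console ∧ audit_required → sso_linked]. ⇒ new: sso_linked.
[4] (11) [sso_linked ∧ member_of_group → ip_allowlisted]. ⇒ new: ip_allowlisted.
Closure: {admin_console, audit_required, break_glass, can_delete, can_invite, device_trusted, elevated, export_allowed, ip_allowlisted, member_of_group, owner, restricted_mode, role_admin, role_editor, role_viewer, session_fresh, sso_linked} — 17 facts.

17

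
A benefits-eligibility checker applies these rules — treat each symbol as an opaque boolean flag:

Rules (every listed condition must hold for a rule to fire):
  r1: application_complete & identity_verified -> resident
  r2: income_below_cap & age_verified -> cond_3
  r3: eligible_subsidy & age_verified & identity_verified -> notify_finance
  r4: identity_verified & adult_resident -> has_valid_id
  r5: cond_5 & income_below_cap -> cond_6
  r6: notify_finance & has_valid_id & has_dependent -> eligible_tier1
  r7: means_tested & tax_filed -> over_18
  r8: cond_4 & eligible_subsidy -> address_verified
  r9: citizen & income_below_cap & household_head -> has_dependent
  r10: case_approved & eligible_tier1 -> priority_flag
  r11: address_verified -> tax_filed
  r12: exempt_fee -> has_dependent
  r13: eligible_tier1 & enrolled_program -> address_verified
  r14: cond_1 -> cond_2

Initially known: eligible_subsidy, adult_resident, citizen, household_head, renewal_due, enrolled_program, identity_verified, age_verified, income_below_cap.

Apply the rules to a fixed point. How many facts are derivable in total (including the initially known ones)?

16

Round 1 fires r2, r3, r4, r9, giving cond_3, notify_finance, has_valid_id, has_dependent.
Round 2 fires r6, giving eligible_tier1.
Round 3 fires r13, giving address_verified.
Round 4 fires r11, giving tax_filed.
Closure: {address_verified, adult_resident, age_verified, citizen, cond_3, eligible_subsidy, eligible_tier1, enrolled_program, has_dependent, has_valid_id, household_head, identity_verified, income_below_cap, notify_finance, renewal_due, tax_filed} — 16 facts.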